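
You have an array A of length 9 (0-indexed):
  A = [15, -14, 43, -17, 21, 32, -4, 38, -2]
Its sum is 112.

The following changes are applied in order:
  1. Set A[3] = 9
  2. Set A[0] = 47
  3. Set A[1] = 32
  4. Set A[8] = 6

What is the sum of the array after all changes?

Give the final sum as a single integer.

Answer: 224

Derivation:
Initial sum: 112
Change 1: A[3] -17 -> 9, delta = 26, sum = 138
Change 2: A[0] 15 -> 47, delta = 32, sum = 170
Change 3: A[1] -14 -> 32, delta = 46, sum = 216
Change 4: A[8] -2 -> 6, delta = 8, sum = 224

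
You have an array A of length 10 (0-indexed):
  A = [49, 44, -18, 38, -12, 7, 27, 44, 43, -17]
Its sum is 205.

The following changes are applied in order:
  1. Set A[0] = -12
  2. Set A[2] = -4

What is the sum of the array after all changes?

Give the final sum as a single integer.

Answer: 158

Derivation:
Initial sum: 205
Change 1: A[0] 49 -> -12, delta = -61, sum = 144
Change 2: A[2] -18 -> -4, delta = 14, sum = 158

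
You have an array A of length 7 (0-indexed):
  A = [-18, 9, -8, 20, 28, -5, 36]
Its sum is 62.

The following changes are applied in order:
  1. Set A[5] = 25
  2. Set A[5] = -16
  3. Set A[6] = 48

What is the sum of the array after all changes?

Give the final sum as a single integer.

Answer: 63

Derivation:
Initial sum: 62
Change 1: A[5] -5 -> 25, delta = 30, sum = 92
Change 2: A[5] 25 -> -16, delta = -41, sum = 51
Change 3: A[6] 36 -> 48, delta = 12, sum = 63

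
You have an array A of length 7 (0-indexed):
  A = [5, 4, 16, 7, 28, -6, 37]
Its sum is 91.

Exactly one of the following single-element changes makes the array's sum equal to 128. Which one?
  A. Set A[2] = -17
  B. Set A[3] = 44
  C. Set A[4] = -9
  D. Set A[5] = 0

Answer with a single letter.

Option A: A[2] 16->-17, delta=-33, new_sum=91+(-33)=58
Option B: A[3] 7->44, delta=37, new_sum=91+(37)=128 <-- matches target
Option C: A[4] 28->-9, delta=-37, new_sum=91+(-37)=54
Option D: A[5] -6->0, delta=6, new_sum=91+(6)=97

Answer: B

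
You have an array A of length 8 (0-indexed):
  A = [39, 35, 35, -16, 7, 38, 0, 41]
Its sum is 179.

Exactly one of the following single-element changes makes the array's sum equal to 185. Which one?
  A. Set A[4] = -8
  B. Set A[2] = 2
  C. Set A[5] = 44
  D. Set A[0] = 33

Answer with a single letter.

Option A: A[4] 7->-8, delta=-15, new_sum=179+(-15)=164
Option B: A[2] 35->2, delta=-33, new_sum=179+(-33)=146
Option C: A[5] 38->44, delta=6, new_sum=179+(6)=185 <-- matches target
Option D: A[0] 39->33, delta=-6, new_sum=179+(-6)=173

Answer: C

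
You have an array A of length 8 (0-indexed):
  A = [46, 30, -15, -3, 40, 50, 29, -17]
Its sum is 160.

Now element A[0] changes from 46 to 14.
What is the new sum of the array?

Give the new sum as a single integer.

Answer: 128

Derivation:
Old value at index 0: 46
New value at index 0: 14
Delta = 14 - 46 = -32
New sum = old_sum + delta = 160 + (-32) = 128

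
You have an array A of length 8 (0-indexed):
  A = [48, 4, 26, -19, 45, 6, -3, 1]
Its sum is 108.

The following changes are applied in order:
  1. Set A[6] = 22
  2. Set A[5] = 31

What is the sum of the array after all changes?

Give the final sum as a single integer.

Answer: 158

Derivation:
Initial sum: 108
Change 1: A[6] -3 -> 22, delta = 25, sum = 133
Change 2: A[5] 6 -> 31, delta = 25, sum = 158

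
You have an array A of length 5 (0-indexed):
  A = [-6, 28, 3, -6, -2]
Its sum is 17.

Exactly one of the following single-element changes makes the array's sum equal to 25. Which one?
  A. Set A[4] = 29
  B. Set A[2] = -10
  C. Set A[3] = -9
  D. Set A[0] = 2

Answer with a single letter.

Option A: A[4] -2->29, delta=31, new_sum=17+(31)=48
Option B: A[2] 3->-10, delta=-13, new_sum=17+(-13)=4
Option C: A[3] -6->-9, delta=-3, new_sum=17+(-3)=14
Option D: A[0] -6->2, delta=8, new_sum=17+(8)=25 <-- matches target

Answer: D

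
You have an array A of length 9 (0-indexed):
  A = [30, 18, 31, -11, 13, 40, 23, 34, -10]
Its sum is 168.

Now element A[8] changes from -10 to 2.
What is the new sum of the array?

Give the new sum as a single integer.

Answer: 180

Derivation:
Old value at index 8: -10
New value at index 8: 2
Delta = 2 - -10 = 12
New sum = old_sum + delta = 168 + (12) = 180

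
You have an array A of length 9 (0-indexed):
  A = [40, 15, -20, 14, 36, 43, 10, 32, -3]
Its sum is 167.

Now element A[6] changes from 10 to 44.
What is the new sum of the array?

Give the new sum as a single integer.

Answer: 201

Derivation:
Old value at index 6: 10
New value at index 6: 44
Delta = 44 - 10 = 34
New sum = old_sum + delta = 167 + (34) = 201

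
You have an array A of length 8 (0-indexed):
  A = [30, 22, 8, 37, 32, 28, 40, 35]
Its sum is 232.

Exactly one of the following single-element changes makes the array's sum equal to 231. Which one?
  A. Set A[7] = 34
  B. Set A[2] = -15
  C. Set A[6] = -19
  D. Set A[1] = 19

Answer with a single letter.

Option A: A[7] 35->34, delta=-1, new_sum=232+(-1)=231 <-- matches target
Option B: A[2] 8->-15, delta=-23, new_sum=232+(-23)=209
Option C: A[6] 40->-19, delta=-59, new_sum=232+(-59)=173
Option D: A[1] 22->19, delta=-3, new_sum=232+(-3)=229

Answer: A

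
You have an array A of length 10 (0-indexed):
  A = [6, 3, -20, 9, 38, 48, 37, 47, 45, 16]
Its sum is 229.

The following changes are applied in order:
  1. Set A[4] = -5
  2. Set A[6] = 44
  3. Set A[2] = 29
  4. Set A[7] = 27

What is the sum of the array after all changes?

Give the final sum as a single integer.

Initial sum: 229
Change 1: A[4] 38 -> -5, delta = -43, sum = 186
Change 2: A[6] 37 -> 44, delta = 7, sum = 193
Change 3: A[2] -20 -> 29, delta = 49, sum = 242
Change 4: A[7] 47 -> 27, delta = -20, sum = 222

Answer: 222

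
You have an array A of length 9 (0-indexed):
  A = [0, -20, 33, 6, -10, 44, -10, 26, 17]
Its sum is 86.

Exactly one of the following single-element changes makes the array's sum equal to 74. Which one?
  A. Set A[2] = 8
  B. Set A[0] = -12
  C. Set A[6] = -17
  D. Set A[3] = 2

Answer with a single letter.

Answer: B

Derivation:
Option A: A[2] 33->8, delta=-25, new_sum=86+(-25)=61
Option B: A[0] 0->-12, delta=-12, new_sum=86+(-12)=74 <-- matches target
Option C: A[6] -10->-17, delta=-7, new_sum=86+(-7)=79
Option D: A[3] 6->2, delta=-4, new_sum=86+(-4)=82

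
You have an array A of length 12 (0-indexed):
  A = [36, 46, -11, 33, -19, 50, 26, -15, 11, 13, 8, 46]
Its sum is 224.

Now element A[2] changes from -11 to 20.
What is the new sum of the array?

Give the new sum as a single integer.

Answer: 255

Derivation:
Old value at index 2: -11
New value at index 2: 20
Delta = 20 - -11 = 31
New sum = old_sum + delta = 224 + (31) = 255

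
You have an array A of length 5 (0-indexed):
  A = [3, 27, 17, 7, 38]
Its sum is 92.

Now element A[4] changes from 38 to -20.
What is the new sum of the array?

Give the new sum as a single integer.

Answer: 34

Derivation:
Old value at index 4: 38
New value at index 4: -20
Delta = -20 - 38 = -58
New sum = old_sum + delta = 92 + (-58) = 34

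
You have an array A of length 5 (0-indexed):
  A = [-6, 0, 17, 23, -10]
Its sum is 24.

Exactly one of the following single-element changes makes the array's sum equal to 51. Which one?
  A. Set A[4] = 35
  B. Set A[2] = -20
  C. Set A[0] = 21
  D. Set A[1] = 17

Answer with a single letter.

Answer: C

Derivation:
Option A: A[4] -10->35, delta=45, new_sum=24+(45)=69
Option B: A[2] 17->-20, delta=-37, new_sum=24+(-37)=-13
Option C: A[0] -6->21, delta=27, new_sum=24+(27)=51 <-- matches target
Option D: A[1] 0->17, delta=17, new_sum=24+(17)=41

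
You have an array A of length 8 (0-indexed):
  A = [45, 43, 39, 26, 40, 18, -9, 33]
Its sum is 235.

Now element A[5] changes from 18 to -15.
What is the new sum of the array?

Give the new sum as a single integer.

Old value at index 5: 18
New value at index 5: -15
Delta = -15 - 18 = -33
New sum = old_sum + delta = 235 + (-33) = 202

Answer: 202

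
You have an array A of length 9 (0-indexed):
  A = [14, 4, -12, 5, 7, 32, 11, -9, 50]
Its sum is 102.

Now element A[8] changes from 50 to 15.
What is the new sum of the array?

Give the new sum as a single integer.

Answer: 67

Derivation:
Old value at index 8: 50
New value at index 8: 15
Delta = 15 - 50 = -35
New sum = old_sum + delta = 102 + (-35) = 67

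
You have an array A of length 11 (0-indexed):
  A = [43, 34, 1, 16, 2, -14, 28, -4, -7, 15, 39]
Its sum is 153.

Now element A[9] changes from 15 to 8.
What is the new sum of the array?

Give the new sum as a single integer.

Answer: 146

Derivation:
Old value at index 9: 15
New value at index 9: 8
Delta = 8 - 15 = -7
New sum = old_sum + delta = 153 + (-7) = 146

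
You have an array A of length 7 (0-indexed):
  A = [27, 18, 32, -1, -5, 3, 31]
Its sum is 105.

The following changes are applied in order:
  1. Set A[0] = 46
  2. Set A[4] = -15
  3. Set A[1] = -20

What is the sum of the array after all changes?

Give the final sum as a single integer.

Initial sum: 105
Change 1: A[0] 27 -> 46, delta = 19, sum = 124
Change 2: A[4] -5 -> -15, delta = -10, sum = 114
Change 3: A[1] 18 -> -20, delta = -38, sum = 76

Answer: 76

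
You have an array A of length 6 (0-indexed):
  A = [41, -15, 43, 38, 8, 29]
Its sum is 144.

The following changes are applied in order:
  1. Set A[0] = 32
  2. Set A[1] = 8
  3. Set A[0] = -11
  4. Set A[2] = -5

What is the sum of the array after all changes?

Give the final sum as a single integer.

Answer: 67

Derivation:
Initial sum: 144
Change 1: A[0] 41 -> 32, delta = -9, sum = 135
Change 2: A[1] -15 -> 8, delta = 23, sum = 158
Change 3: A[0] 32 -> -11, delta = -43, sum = 115
Change 4: A[2] 43 -> -5, delta = -48, sum = 67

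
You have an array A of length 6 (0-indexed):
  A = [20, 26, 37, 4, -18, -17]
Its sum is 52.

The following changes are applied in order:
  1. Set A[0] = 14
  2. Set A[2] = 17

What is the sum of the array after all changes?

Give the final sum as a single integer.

Answer: 26

Derivation:
Initial sum: 52
Change 1: A[0] 20 -> 14, delta = -6, sum = 46
Change 2: A[2] 37 -> 17, delta = -20, sum = 26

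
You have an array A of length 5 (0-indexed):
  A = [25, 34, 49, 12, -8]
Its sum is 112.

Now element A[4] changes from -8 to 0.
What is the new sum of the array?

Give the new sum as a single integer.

Old value at index 4: -8
New value at index 4: 0
Delta = 0 - -8 = 8
New sum = old_sum + delta = 112 + (8) = 120

Answer: 120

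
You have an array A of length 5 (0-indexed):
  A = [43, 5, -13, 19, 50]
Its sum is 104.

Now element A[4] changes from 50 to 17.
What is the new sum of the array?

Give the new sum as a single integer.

Old value at index 4: 50
New value at index 4: 17
Delta = 17 - 50 = -33
New sum = old_sum + delta = 104 + (-33) = 71

Answer: 71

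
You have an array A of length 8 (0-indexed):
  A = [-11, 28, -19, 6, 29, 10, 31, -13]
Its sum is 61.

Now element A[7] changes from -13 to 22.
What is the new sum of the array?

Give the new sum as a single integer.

Old value at index 7: -13
New value at index 7: 22
Delta = 22 - -13 = 35
New sum = old_sum + delta = 61 + (35) = 96

Answer: 96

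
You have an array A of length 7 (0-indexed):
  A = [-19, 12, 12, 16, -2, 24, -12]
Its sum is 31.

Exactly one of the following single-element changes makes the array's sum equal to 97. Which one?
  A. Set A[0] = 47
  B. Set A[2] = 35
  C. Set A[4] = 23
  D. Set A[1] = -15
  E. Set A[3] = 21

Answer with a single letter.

Answer: A

Derivation:
Option A: A[0] -19->47, delta=66, new_sum=31+(66)=97 <-- matches target
Option B: A[2] 12->35, delta=23, new_sum=31+(23)=54
Option C: A[4] -2->23, delta=25, new_sum=31+(25)=56
Option D: A[1] 12->-15, delta=-27, new_sum=31+(-27)=4
Option E: A[3] 16->21, delta=5, new_sum=31+(5)=36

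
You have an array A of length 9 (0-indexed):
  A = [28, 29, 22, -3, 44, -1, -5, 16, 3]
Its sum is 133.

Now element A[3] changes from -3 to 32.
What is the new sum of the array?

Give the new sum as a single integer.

Old value at index 3: -3
New value at index 3: 32
Delta = 32 - -3 = 35
New sum = old_sum + delta = 133 + (35) = 168

Answer: 168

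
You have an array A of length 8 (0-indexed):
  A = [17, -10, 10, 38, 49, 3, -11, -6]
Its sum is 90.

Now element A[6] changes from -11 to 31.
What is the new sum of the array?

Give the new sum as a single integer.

Old value at index 6: -11
New value at index 6: 31
Delta = 31 - -11 = 42
New sum = old_sum + delta = 90 + (42) = 132

Answer: 132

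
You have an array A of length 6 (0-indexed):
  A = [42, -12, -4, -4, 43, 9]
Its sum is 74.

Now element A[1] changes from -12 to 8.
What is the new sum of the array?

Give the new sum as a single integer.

Old value at index 1: -12
New value at index 1: 8
Delta = 8 - -12 = 20
New sum = old_sum + delta = 74 + (20) = 94

Answer: 94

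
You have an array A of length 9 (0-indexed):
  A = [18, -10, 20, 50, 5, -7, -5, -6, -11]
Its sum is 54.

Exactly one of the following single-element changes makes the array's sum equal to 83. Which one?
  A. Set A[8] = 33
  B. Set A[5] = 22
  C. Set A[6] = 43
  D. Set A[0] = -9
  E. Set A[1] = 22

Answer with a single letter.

Answer: B

Derivation:
Option A: A[8] -11->33, delta=44, new_sum=54+(44)=98
Option B: A[5] -7->22, delta=29, new_sum=54+(29)=83 <-- matches target
Option C: A[6] -5->43, delta=48, new_sum=54+(48)=102
Option D: A[0] 18->-9, delta=-27, new_sum=54+(-27)=27
Option E: A[1] -10->22, delta=32, new_sum=54+(32)=86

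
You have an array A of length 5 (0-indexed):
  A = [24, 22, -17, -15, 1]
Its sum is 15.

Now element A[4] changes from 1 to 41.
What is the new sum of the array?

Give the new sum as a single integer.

Old value at index 4: 1
New value at index 4: 41
Delta = 41 - 1 = 40
New sum = old_sum + delta = 15 + (40) = 55

Answer: 55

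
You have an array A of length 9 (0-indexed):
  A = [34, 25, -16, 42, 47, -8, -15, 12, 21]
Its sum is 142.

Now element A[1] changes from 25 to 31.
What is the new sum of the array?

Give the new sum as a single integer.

Answer: 148

Derivation:
Old value at index 1: 25
New value at index 1: 31
Delta = 31 - 25 = 6
New sum = old_sum + delta = 142 + (6) = 148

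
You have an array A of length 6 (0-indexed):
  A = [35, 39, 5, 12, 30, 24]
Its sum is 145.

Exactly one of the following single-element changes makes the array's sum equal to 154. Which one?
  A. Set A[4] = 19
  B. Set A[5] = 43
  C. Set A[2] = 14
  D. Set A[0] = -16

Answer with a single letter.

Answer: C

Derivation:
Option A: A[4] 30->19, delta=-11, new_sum=145+(-11)=134
Option B: A[5] 24->43, delta=19, new_sum=145+(19)=164
Option C: A[2] 5->14, delta=9, new_sum=145+(9)=154 <-- matches target
Option D: A[0] 35->-16, delta=-51, new_sum=145+(-51)=94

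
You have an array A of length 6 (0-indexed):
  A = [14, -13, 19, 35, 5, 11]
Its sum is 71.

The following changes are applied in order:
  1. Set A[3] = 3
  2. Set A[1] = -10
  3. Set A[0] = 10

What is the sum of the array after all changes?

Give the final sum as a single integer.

Initial sum: 71
Change 1: A[3] 35 -> 3, delta = -32, sum = 39
Change 2: A[1] -13 -> -10, delta = 3, sum = 42
Change 3: A[0] 14 -> 10, delta = -4, sum = 38

Answer: 38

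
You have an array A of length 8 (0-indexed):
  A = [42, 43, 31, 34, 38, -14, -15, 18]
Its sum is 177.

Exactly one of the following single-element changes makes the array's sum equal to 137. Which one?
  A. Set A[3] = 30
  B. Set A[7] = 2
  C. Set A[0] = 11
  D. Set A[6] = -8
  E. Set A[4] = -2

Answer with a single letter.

Answer: E

Derivation:
Option A: A[3] 34->30, delta=-4, new_sum=177+(-4)=173
Option B: A[7] 18->2, delta=-16, new_sum=177+(-16)=161
Option C: A[0] 42->11, delta=-31, new_sum=177+(-31)=146
Option D: A[6] -15->-8, delta=7, new_sum=177+(7)=184
Option E: A[4] 38->-2, delta=-40, new_sum=177+(-40)=137 <-- matches target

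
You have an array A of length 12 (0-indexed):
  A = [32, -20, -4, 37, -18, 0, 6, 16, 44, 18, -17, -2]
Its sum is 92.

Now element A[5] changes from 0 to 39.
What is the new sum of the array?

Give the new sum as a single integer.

Old value at index 5: 0
New value at index 5: 39
Delta = 39 - 0 = 39
New sum = old_sum + delta = 92 + (39) = 131

Answer: 131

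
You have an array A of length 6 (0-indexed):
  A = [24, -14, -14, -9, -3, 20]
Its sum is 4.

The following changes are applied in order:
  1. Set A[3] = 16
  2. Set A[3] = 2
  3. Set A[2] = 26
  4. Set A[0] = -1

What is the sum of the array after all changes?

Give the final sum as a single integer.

Initial sum: 4
Change 1: A[3] -9 -> 16, delta = 25, sum = 29
Change 2: A[3] 16 -> 2, delta = -14, sum = 15
Change 3: A[2] -14 -> 26, delta = 40, sum = 55
Change 4: A[0] 24 -> -1, delta = -25, sum = 30

Answer: 30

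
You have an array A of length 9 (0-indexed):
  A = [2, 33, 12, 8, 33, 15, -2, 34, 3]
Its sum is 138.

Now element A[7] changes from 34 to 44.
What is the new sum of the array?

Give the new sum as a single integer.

Old value at index 7: 34
New value at index 7: 44
Delta = 44 - 34 = 10
New sum = old_sum + delta = 138 + (10) = 148

Answer: 148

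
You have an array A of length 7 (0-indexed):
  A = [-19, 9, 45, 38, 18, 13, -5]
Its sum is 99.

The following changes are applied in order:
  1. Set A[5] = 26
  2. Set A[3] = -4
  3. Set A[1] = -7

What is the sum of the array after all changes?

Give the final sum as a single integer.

Answer: 54

Derivation:
Initial sum: 99
Change 1: A[5] 13 -> 26, delta = 13, sum = 112
Change 2: A[3] 38 -> -4, delta = -42, sum = 70
Change 3: A[1] 9 -> -7, delta = -16, sum = 54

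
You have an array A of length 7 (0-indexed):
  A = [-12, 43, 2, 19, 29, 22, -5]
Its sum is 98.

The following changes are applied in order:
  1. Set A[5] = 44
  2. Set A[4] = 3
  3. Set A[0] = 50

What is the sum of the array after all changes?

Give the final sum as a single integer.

Initial sum: 98
Change 1: A[5] 22 -> 44, delta = 22, sum = 120
Change 2: A[4] 29 -> 3, delta = -26, sum = 94
Change 3: A[0] -12 -> 50, delta = 62, sum = 156

Answer: 156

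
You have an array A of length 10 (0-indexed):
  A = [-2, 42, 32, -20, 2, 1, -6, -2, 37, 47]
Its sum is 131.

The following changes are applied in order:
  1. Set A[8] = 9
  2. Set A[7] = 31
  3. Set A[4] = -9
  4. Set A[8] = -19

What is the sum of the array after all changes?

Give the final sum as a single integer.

Initial sum: 131
Change 1: A[8] 37 -> 9, delta = -28, sum = 103
Change 2: A[7] -2 -> 31, delta = 33, sum = 136
Change 3: A[4] 2 -> -9, delta = -11, sum = 125
Change 4: A[8] 9 -> -19, delta = -28, sum = 97

Answer: 97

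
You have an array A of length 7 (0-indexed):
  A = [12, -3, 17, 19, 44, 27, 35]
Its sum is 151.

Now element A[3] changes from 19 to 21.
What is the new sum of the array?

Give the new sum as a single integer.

Answer: 153

Derivation:
Old value at index 3: 19
New value at index 3: 21
Delta = 21 - 19 = 2
New sum = old_sum + delta = 151 + (2) = 153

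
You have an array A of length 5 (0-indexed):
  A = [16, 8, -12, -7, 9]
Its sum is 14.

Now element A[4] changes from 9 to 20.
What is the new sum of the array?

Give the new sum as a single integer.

Answer: 25

Derivation:
Old value at index 4: 9
New value at index 4: 20
Delta = 20 - 9 = 11
New sum = old_sum + delta = 14 + (11) = 25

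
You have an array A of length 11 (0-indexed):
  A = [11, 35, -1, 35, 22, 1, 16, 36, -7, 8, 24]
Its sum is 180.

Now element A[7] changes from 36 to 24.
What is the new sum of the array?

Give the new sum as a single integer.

Answer: 168

Derivation:
Old value at index 7: 36
New value at index 7: 24
Delta = 24 - 36 = -12
New sum = old_sum + delta = 180 + (-12) = 168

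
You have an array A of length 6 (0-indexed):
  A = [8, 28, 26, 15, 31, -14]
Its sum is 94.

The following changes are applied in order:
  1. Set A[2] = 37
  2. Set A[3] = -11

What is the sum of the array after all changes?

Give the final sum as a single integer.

Initial sum: 94
Change 1: A[2] 26 -> 37, delta = 11, sum = 105
Change 2: A[3] 15 -> -11, delta = -26, sum = 79

Answer: 79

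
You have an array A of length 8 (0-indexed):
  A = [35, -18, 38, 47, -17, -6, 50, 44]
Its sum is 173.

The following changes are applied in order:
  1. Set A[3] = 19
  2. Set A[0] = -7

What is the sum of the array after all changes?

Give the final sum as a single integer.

Answer: 103

Derivation:
Initial sum: 173
Change 1: A[3] 47 -> 19, delta = -28, sum = 145
Change 2: A[0] 35 -> -7, delta = -42, sum = 103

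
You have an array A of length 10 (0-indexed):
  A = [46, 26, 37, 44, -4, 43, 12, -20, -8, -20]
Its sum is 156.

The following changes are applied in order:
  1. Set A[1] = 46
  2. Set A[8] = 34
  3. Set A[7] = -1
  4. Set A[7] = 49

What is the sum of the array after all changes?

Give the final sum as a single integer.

Initial sum: 156
Change 1: A[1] 26 -> 46, delta = 20, sum = 176
Change 2: A[8] -8 -> 34, delta = 42, sum = 218
Change 3: A[7] -20 -> -1, delta = 19, sum = 237
Change 4: A[7] -1 -> 49, delta = 50, sum = 287

Answer: 287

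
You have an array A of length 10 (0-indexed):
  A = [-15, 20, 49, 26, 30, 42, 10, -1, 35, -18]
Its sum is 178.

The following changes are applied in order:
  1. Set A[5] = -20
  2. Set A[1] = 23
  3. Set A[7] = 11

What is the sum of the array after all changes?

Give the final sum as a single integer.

Answer: 131

Derivation:
Initial sum: 178
Change 1: A[5] 42 -> -20, delta = -62, sum = 116
Change 2: A[1] 20 -> 23, delta = 3, sum = 119
Change 3: A[7] -1 -> 11, delta = 12, sum = 131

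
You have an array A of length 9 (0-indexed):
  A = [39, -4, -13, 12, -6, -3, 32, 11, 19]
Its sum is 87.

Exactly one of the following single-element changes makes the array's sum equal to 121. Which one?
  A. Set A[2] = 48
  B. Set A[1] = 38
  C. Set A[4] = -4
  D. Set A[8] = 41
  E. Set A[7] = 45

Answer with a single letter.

Option A: A[2] -13->48, delta=61, new_sum=87+(61)=148
Option B: A[1] -4->38, delta=42, new_sum=87+(42)=129
Option C: A[4] -6->-4, delta=2, new_sum=87+(2)=89
Option D: A[8] 19->41, delta=22, new_sum=87+(22)=109
Option E: A[7] 11->45, delta=34, new_sum=87+(34)=121 <-- matches target

Answer: E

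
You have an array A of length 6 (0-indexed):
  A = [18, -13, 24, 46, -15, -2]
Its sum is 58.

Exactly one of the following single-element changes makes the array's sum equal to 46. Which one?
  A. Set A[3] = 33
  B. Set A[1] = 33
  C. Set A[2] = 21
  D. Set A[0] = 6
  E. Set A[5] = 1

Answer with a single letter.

Answer: D

Derivation:
Option A: A[3] 46->33, delta=-13, new_sum=58+(-13)=45
Option B: A[1] -13->33, delta=46, new_sum=58+(46)=104
Option C: A[2] 24->21, delta=-3, new_sum=58+(-3)=55
Option D: A[0] 18->6, delta=-12, new_sum=58+(-12)=46 <-- matches target
Option E: A[5] -2->1, delta=3, new_sum=58+(3)=61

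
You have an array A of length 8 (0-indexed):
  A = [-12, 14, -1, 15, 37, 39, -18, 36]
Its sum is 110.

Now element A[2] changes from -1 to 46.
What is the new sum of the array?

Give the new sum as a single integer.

Answer: 157

Derivation:
Old value at index 2: -1
New value at index 2: 46
Delta = 46 - -1 = 47
New sum = old_sum + delta = 110 + (47) = 157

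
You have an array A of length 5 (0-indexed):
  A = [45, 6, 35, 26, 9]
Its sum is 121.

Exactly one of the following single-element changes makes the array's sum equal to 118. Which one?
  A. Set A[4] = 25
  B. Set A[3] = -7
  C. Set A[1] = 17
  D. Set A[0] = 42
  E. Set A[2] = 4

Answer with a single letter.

Option A: A[4] 9->25, delta=16, new_sum=121+(16)=137
Option B: A[3] 26->-7, delta=-33, new_sum=121+(-33)=88
Option C: A[1] 6->17, delta=11, new_sum=121+(11)=132
Option D: A[0] 45->42, delta=-3, new_sum=121+(-3)=118 <-- matches target
Option E: A[2] 35->4, delta=-31, new_sum=121+(-31)=90

Answer: D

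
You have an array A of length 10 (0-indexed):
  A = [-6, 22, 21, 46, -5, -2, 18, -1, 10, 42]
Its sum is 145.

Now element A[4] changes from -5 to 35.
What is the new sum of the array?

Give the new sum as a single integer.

Answer: 185

Derivation:
Old value at index 4: -5
New value at index 4: 35
Delta = 35 - -5 = 40
New sum = old_sum + delta = 145 + (40) = 185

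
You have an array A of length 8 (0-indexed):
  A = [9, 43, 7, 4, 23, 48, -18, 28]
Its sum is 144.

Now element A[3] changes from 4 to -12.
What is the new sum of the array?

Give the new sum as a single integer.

Old value at index 3: 4
New value at index 3: -12
Delta = -12 - 4 = -16
New sum = old_sum + delta = 144 + (-16) = 128

Answer: 128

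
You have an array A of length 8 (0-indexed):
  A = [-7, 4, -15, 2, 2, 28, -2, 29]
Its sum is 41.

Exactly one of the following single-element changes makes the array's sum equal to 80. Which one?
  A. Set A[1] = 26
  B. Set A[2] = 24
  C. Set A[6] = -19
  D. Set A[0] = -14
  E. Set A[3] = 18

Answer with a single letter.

Option A: A[1] 4->26, delta=22, new_sum=41+(22)=63
Option B: A[2] -15->24, delta=39, new_sum=41+(39)=80 <-- matches target
Option C: A[6] -2->-19, delta=-17, new_sum=41+(-17)=24
Option D: A[0] -7->-14, delta=-7, new_sum=41+(-7)=34
Option E: A[3] 2->18, delta=16, new_sum=41+(16)=57

Answer: B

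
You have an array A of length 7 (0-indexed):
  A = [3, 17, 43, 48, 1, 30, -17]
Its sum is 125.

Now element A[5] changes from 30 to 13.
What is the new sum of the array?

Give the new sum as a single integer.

Answer: 108

Derivation:
Old value at index 5: 30
New value at index 5: 13
Delta = 13 - 30 = -17
New sum = old_sum + delta = 125 + (-17) = 108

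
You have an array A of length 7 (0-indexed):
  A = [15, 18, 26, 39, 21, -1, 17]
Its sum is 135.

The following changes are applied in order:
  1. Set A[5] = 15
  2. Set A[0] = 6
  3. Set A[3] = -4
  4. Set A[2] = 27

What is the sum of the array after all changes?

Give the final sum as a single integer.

Initial sum: 135
Change 1: A[5] -1 -> 15, delta = 16, sum = 151
Change 2: A[0] 15 -> 6, delta = -9, sum = 142
Change 3: A[3] 39 -> -4, delta = -43, sum = 99
Change 4: A[2] 26 -> 27, delta = 1, sum = 100

Answer: 100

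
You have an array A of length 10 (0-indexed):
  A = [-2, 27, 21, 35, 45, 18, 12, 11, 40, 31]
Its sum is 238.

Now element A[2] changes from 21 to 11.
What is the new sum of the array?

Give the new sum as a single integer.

Answer: 228

Derivation:
Old value at index 2: 21
New value at index 2: 11
Delta = 11 - 21 = -10
New sum = old_sum + delta = 238 + (-10) = 228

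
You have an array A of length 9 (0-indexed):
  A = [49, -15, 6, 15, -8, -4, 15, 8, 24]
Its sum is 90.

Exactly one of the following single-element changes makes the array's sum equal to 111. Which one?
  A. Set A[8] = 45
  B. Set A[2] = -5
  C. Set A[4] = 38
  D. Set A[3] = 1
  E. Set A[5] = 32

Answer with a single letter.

Option A: A[8] 24->45, delta=21, new_sum=90+(21)=111 <-- matches target
Option B: A[2] 6->-5, delta=-11, new_sum=90+(-11)=79
Option C: A[4] -8->38, delta=46, new_sum=90+(46)=136
Option D: A[3] 15->1, delta=-14, new_sum=90+(-14)=76
Option E: A[5] -4->32, delta=36, new_sum=90+(36)=126

Answer: A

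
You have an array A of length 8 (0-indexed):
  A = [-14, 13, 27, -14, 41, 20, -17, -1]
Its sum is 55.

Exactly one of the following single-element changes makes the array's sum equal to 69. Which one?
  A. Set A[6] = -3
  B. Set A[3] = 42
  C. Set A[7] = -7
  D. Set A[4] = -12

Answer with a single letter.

Answer: A

Derivation:
Option A: A[6] -17->-3, delta=14, new_sum=55+(14)=69 <-- matches target
Option B: A[3] -14->42, delta=56, new_sum=55+(56)=111
Option C: A[7] -1->-7, delta=-6, new_sum=55+(-6)=49
Option D: A[4] 41->-12, delta=-53, new_sum=55+(-53)=2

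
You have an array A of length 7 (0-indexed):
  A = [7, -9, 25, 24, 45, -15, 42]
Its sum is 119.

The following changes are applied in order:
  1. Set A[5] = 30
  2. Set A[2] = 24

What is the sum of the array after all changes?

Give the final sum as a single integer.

Answer: 163

Derivation:
Initial sum: 119
Change 1: A[5] -15 -> 30, delta = 45, sum = 164
Change 2: A[2] 25 -> 24, delta = -1, sum = 163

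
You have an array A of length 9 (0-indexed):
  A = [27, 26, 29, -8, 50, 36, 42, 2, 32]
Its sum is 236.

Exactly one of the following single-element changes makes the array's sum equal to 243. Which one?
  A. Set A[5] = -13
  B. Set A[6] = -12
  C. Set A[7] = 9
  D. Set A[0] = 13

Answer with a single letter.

Answer: C

Derivation:
Option A: A[5] 36->-13, delta=-49, new_sum=236+(-49)=187
Option B: A[6] 42->-12, delta=-54, new_sum=236+(-54)=182
Option C: A[7] 2->9, delta=7, new_sum=236+(7)=243 <-- matches target
Option D: A[0] 27->13, delta=-14, new_sum=236+(-14)=222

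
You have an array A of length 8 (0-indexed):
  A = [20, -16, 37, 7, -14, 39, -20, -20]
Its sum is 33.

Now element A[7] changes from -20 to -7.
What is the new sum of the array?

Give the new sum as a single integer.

Answer: 46

Derivation:
Old value at index 7: -20
New value at index 7: -7
Delta = -7 - -20 = 13
New sum = old_sum + delta = 33 + (13) = 46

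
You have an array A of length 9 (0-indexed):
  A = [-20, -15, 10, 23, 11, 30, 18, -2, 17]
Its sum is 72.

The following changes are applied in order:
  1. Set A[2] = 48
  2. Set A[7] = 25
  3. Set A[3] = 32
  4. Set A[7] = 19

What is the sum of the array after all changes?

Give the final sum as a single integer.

Answer: 140

Derivation:
Initial sum: 72
Change 1: A[2] 10 -> 48, delta = 38, sum = 110
Change 2: A[7] -2 -> 25, delta = 27, sum = 137
Change 3: A[3] 23 -> 32, delta = 9, sum = 146
Change 4: A[7] 25 -> 19, delta = -6, sum = 140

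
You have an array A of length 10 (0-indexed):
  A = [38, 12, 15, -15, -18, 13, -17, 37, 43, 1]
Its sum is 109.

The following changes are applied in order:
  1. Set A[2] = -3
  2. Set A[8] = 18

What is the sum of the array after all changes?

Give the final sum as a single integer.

Answer: 66

Derivation:
Initial sum: 109
Change 1: A[2] 15 -> -3, delta = -18, sum = 91
Change 2: A[8] 43 -> 18, delta = -25, sum = 66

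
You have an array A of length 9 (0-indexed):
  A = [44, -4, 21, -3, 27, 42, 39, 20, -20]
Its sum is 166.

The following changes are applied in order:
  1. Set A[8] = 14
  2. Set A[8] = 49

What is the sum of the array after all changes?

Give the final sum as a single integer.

Initial sum: 166
Change 1: A[8] -20 -> 14, delta = 34, sum = 200
Change 2: A[8] 14 -> 49, delta = 35, sum = 235

Answer: 235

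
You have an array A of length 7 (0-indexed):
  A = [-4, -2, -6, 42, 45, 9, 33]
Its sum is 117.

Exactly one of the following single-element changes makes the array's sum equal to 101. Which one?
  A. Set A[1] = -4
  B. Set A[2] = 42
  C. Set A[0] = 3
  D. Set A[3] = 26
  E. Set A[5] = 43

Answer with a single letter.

Option A: A[1] -2->-4, delta=-2, new_sum=117+(-2)=115
Option B: A[2] -6->42, delta=48, new_sum=117+(48)=165
Option C: A[0] -4->3, delta=7, new_sum=117+(7)=124
Option D: A[3] 42->26, delta=-16, new_sum=117+(-16)=101 <-- matches target
Option E: A[5] 9->43, delta=34, new_sum=117+(34)=151

Answer: D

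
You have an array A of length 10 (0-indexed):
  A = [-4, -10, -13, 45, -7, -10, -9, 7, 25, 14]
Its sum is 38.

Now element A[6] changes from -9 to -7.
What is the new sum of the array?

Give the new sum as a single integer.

Answer: 40

Derivation:
Old value at index 6: -9
New value at index 6: -7
Delta = -7 - -9 = 2
New sum = old_sum + delta = 38 + (2) = 40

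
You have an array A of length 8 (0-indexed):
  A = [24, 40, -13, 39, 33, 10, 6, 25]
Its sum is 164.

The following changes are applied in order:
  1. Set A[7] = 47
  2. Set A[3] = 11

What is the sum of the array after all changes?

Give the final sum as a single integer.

Answer: 158

Derivation:
Initial sum: 164
Change 1: A[7] 25 -> 47, delta = 22, sum = 186
Change 2: A[3] 39 -> 11, delta = -28, sum = 158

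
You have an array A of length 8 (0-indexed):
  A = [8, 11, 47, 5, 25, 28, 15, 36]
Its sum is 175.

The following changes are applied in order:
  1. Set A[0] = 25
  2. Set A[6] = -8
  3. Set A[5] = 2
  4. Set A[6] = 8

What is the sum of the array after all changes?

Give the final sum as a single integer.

Initial sum: 175
Change 1: A[0] 8 -> 25, delta = 17, sum = 192
Change 2: A[6] 15 -> -8, delta = -23, sum = 169
Change 3: A[5] 28 -> 2, delta = -26, sum = 143
Change 4: A[6] -8 -> 8, delta = 16, sum = 159

Answer: 159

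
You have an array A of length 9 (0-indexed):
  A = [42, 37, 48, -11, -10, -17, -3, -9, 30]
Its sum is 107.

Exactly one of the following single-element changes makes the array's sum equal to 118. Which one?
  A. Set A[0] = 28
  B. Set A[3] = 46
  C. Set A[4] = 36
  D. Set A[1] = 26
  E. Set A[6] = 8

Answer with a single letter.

Option A: A[0] 42->28, delta=-14, new_sum=107+(-14)=93
Option B: A[3] -11->46, delta=57, new_sum=107+(57)=164
Option C: A[4] -10->36, delta=46, new_sum=107+(46)=153
Option D: A[1] 37->26, delta=-11, new_sum=107+(-11)=96
Option E: A[6] -3->8, delta=11, new_sum=107+(11)=118 <-- matches target

Answer: E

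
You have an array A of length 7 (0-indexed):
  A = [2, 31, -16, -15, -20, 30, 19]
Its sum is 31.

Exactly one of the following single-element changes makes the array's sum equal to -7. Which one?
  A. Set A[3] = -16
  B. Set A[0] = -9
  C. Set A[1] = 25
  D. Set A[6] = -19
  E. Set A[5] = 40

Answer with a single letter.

Answer: D

Derivation:
Option A: A[3] -15->-16, delta=-1, new_sum=31+(-1)=30
Option B: A[0] 2->-9, delta=-11, new_sum=31+(-11)=20
Option C: A[1] 31->25, delta=-6, new_sum=31+(-6)=25
Option D: A[6] 19->-19, delta=-38, new_sum=31+(-38)=-7 <-- matches target
Option E: A[5] 30->40, delta=10, new_sum=31+(10)=41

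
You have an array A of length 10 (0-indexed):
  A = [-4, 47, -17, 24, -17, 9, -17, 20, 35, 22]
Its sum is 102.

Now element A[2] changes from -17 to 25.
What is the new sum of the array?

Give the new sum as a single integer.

Old value at index 2: -17
New value at index 2: 25
Delta = 25 - -17 = 42
New sum = old_sum + delta = 102 + (42) = 144

Answer: 144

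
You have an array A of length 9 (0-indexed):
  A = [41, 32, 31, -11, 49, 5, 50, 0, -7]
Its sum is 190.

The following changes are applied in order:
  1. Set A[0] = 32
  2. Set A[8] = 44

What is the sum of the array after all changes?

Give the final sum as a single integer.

Answer: 232

Derivation:
Initial sum: 190
Change 1: A[0] 41 -> 32, delta = -9, sum = 181
Change 2: A[8] -7 -> 44, delta = 51, sum = 232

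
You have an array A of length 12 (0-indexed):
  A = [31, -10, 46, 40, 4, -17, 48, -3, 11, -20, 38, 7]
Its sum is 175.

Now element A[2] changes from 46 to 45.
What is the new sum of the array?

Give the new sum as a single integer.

Answer: 174

Derivation:
Old value at index 2: 46
New value at index 2: 45
Delta = 45 - 46 = -1
New sum = old_sum + delta = 175 + (-1) = 174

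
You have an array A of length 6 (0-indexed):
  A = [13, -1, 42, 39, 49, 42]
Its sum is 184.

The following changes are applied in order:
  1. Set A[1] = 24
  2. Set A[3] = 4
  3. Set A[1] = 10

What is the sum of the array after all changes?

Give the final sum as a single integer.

Initial sum: 184
Change 1: A[1] -1 -> 24, delta = 25, sum = 209
Change 2: A[3] 39 -> 4, delta = -35, sum = 174
Change 3: A[1] 24 -> 10, delta = -14, sum = 160

Answer: 160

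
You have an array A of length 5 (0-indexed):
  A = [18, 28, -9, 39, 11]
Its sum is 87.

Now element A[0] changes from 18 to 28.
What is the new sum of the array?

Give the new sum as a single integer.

Answer: 97

Derivation:
Old value at index 0: 18
New value at index 0: 28
Delta = 28 - 18 = 10
New sum = old_sum + delta = 87 + (10) = 97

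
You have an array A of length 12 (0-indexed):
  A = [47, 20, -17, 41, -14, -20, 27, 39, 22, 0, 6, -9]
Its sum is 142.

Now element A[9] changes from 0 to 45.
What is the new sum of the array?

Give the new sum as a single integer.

Old value at index 9: 0
New value at index 9: 45
Delta = 45 - 0 = 45
New sum = old_sum + delta = 142 + (45) = 187

Answer: 187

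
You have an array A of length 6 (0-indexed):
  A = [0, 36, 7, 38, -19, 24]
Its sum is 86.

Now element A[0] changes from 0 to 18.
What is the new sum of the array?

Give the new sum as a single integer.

Old value at index 0: 0
New value at index 0: 18
Delta = 18 - 0 = 18
New sum = old_sum + delta = 86 + (18) = 104

Answer: 104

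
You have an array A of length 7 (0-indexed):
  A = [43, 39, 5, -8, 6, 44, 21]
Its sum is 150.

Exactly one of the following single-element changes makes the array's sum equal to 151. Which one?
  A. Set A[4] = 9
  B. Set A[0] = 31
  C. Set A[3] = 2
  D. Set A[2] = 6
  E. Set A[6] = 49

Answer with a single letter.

Answer: D

Derivation:
Option A: A[4] 6->9, delta=3, new_sum=150+(3)=153
Option B: A[0] 43->31, delta=-12, new_sum=150+(-12)=138
Option C: A[3] -8->2, delta=10, new_sum=150+(10)=160
Option D: A[2] 5->6, delta=1, new_sum=150+(1)=151 <-- matches target
Option E: A[6] 21->49, delta=28, new_sum=150+(28)=178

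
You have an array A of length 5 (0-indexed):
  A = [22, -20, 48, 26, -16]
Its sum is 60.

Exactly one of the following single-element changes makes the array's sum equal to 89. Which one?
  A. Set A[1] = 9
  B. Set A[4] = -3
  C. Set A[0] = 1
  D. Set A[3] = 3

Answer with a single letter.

Answer: A

Derivation:
Option A: A[1] -20->9, delta=29, new_sum=60+(29)=89 <-- matches target
Option B: A[4] -16->-3, delta=13, new_sum=60+(13)=73
Option C: A[0] 22->1, delta=-21, new_sum=60+(-21)=39
Option D: A[3] 26->3, delta=-23, new_sum=60+(-23)=37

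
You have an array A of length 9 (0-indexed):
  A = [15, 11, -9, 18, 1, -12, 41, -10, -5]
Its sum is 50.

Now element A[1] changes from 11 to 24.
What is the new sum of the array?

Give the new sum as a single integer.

Old value at index 1: 11
New value at index 1: 24
Delta = 24 - 11 = 13
New sum = old_sum + delta = 50 + (13) = 63

Answer: 63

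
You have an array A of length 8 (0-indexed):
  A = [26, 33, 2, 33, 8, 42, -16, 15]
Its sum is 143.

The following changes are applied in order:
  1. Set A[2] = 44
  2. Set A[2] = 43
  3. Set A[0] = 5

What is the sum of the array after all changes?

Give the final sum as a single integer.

Initial sum: 143
Change 1: A[2] 2 -> 44, delta = 42, sum = 185
Change 2: A[2] 44 -> 43, delta = -1, sum = 184
Change 3: A[0] 26 -> 5, delta = -21, sum = 163

Answer: 163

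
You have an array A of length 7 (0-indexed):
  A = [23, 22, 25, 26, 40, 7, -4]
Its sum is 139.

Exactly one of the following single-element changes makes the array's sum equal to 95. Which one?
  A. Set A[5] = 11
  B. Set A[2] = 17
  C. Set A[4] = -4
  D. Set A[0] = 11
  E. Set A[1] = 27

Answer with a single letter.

Option A: A[5] 7->11, delta=4, new_sum=139+(4)=143
Option B: A[2] 25->17, delta=-8, new_sum=139+(-8)=131
Option C: A[4] 40->-4, delta=-44, new_sum=139+(-44)=95 <-- matches target
Option D: A[0] 23->11, delta=-12, new_sum=139+(-12)=127
Option E: A[1] 22->27, delta=5, new_sum=139+(5)=144

Answer: C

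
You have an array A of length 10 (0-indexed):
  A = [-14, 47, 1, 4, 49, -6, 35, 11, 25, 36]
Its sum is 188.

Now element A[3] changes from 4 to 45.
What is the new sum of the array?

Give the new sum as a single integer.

Answer: 229

Derivation:
Old value at index 3: 4
New value at index 3: 45
Delta = 45 - 4 = 41
New sum = old_sum + delta = 188 + (41) = 229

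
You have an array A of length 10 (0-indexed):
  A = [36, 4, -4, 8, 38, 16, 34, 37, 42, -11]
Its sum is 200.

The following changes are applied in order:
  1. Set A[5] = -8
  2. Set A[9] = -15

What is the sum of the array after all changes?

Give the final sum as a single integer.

Initial sum: 200
Change 1: A[5] 16 -> -8, delta = -24, sum = 176
Change 2: A[9] -11 -> -15, delta = -4, sum = 172

Answer: 172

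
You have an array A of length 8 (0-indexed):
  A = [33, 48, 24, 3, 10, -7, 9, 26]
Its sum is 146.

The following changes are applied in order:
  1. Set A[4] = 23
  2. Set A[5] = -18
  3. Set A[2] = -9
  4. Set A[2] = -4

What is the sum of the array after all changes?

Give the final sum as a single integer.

Initial sum: 146
Change 1: A[4] 10 -> 23, delta = 13, sum = 159
Change 2: A[5] -7 -> -18, delta = -11, sum = 148
Change 3: A[2] 24 -> -9, delta = -33, sum = 115
Change 4: A[2] -9 -> -4, delta = 5, sum = 120

Answer: 120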